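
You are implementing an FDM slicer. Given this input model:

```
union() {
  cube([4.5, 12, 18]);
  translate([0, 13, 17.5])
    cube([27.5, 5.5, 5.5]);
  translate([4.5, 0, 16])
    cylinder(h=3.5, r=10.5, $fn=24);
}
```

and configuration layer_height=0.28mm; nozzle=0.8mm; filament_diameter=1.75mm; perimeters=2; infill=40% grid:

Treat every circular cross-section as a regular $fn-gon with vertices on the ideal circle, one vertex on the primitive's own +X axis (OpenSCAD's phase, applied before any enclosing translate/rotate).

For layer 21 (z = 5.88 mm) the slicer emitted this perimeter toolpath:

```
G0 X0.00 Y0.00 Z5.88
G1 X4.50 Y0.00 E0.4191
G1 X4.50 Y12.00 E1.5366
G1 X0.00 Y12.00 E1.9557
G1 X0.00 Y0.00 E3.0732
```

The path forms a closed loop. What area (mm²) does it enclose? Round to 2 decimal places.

54.00 mm²

Apply the shoelace formula to the sequence of (X, Y) vertices; enclosed area = 54.00 mm².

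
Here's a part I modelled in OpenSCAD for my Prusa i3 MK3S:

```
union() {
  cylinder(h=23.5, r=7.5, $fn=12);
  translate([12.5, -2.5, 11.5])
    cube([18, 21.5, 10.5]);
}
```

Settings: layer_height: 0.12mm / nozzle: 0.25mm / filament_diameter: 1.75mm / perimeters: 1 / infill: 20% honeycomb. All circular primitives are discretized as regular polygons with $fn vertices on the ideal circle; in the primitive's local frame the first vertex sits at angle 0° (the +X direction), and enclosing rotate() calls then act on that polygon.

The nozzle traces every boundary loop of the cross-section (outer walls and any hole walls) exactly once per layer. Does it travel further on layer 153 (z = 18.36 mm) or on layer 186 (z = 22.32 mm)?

layer 153 (z = 18.36 mm)

Layer 153 (z = 18.36): the cylinder: section is a regular 12-gon, circumradius r=7.5 (perimeter = 2·12·7.500·sin(180°/12) = 46.59 mm); the cube at (12.5, -2.5) (footprint 18×21.5) is included at this height (perimeter 79.00 mm); Merging all regions: the 2 present regions are separate (no shared area or edge), so areas and boundary lengths simply add and each stays a separate island — boundary = 125.59 mm. So its perimeter = 125.59 mm. Layer 186 (z = 22.32): the r=7.5 cylinder gives a regular 12-gon of circumradius 7.5 (constant along its height) (perimeter = 2·12·7.500·sin(180°/12) = 46.59 mm); the cube at (12.5, -2.5) is absent (z outside [11.5, 22]); Combining (union): only the r=7.5 cylinder is present, so the union is just that shape — boundary = 46.59 mm. So its perimeter = 46.59 mm. Layer 153 is larger (125.59 vs 46.59 mm).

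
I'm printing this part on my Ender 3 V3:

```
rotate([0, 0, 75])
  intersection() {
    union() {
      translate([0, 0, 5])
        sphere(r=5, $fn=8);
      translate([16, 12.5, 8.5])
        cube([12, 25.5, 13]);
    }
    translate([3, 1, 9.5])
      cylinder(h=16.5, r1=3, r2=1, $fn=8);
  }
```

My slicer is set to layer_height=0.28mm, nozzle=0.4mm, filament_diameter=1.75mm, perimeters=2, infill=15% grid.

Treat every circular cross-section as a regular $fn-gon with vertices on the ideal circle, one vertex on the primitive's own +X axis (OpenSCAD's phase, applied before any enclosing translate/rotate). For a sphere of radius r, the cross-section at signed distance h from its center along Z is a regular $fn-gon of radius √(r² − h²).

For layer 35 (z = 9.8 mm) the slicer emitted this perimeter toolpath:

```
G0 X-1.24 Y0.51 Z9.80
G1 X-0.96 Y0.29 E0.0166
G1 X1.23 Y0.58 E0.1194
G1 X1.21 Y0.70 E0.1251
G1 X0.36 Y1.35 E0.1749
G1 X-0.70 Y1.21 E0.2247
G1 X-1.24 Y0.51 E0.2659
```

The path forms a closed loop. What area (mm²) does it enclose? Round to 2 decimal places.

Apply the shoelace formula to the sequence of (X, Y) vertices; enclosed area = 1.64 mm².

1.64 mm²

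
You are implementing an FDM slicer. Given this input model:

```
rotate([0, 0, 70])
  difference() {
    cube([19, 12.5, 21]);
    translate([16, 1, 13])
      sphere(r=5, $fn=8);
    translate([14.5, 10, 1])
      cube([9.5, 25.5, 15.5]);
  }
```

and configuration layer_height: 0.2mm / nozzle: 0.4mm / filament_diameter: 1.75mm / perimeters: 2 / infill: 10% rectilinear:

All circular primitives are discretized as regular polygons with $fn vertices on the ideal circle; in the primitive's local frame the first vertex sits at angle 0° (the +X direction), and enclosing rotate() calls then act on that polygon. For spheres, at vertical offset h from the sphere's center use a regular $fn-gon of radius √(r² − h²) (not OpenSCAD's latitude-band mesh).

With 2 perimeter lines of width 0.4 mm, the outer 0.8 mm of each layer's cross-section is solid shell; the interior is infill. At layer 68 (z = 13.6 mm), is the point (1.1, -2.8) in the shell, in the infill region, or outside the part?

At z = 13.6 mm: the cube is present — its section is the full 19×12.5 rectangle; the sphere at (16, 1): section is a regular 8-gon, circumradius = √(r²−h²) = √(5²−0.6²) = 4.964; the cube at (14.5, 10) (footprint 9.5×25.5) is included at this height; Taking the first minus the rest: starting from the 19×12.5 cube, the r=5 sphere at (16, 1) partially overlaps it — only the 38.21 mm² overlap (of its 69.69 mm²) is removed, clipping the outline; the 9.5×25.5 cube at (14.5, 10) partially overlaps it — only the 11.25 mm² overlap (of its 242.25 mm²) is removed, clipping the outline — 1 connected region; (rotated 70° about Z; rotation is an isometry so areas/perimeters/island counts are preserved). Overall, the cross-section is a single solid region. Undo the 70° rotation: the query point maps to (-2.255, -1.991) in the un-rotated model frame. The nearest boundary edge runs (0.00, 0.00)→(0.00, 12.50); distance from the point to it = 3.01 mm. The point is not inside any of the regions above, so it lies outside the cross-section (3.01 mm from the nearest boundary).

outside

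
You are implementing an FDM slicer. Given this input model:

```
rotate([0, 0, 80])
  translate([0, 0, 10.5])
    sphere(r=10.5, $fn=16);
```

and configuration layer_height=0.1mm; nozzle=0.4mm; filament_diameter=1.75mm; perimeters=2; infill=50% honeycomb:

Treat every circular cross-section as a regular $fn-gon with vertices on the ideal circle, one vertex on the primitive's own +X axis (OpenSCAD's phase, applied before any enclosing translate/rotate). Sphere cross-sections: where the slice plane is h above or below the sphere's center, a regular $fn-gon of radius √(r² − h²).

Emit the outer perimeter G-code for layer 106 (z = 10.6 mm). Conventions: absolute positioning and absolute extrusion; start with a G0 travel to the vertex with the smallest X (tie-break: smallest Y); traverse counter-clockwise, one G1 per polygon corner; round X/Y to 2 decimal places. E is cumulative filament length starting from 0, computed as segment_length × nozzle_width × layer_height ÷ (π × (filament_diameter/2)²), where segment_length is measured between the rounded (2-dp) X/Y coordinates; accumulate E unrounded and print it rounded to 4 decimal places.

G0 X-10.34 Y1.82 Z10.60
G1 X-10.25 Y-2.27 E0.0680
G1 X-8.60 Y-6.02 E0.1362
G1 X-5.64 Y-8.86 E0.2044
G1 X-1.82 Y-10.34 E0.2725
G1 X2.27 Y-10.25 E0.3405
G1 X6.02 Y-8.60 E0.4087
G1 X8.86 Y-5.64 E0.4769
G1 X10.34 Y-1.82 E0.5450
G1 X10.25 Y2.27 E0.6131
G1 X8.60 Y6.02 E0.6812
G1 X5.64 Y8.86 E0.7494
G1 X1.82 Y10.34 E0.8175
G1 X-2.27 Y10.25 E0.8856
G1 X-6.02 Y8.60 E0.9537
G1 X-8.86 Y5.64 E1.0219
G1 X-10.34 Y1.82 E1.0900

At z = 10.6 mm: the r=10.5 sphere slices to a regular 16-gon of circumradius 10.500 (√(r²−h²) with h=0.1 from center); (whole slice rotated 80° about Z — lengths, areas and connectivity unchanged). The outline is a single polygon with 16 vertices. Extrusion per mm of travel: 0.4 × 0.1 / (π × 0.875²) = 0.016630. Accumulating E over each segment gives final E = 1.0900.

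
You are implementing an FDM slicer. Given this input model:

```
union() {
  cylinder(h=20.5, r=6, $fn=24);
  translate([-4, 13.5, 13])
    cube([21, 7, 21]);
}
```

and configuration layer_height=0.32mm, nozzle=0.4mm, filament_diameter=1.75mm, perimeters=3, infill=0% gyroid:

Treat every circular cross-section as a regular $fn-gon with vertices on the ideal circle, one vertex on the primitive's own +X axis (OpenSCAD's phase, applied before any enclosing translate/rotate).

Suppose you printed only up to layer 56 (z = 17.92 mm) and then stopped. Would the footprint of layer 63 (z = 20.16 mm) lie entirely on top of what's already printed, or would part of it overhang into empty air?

Compare the two slices. At z = 17.92: the cylinder: section is a regular 24-gon, circumradius r=6 (area = (24/2)·6.000²·sin(360°/24) = 111.81 mm²); the 21×7 cube at (-4, 13.5) contributes its full rectangle (area 147.00 mm²); Taking the union: the 2 present regions are separate (no shared area or edge), so areas and boundary lengths simply add and each stays a separate island — area = 258.81 mm². At z = 20.16: the r=6 cylinder gives a regular 24-gon of circumradius 6 (constant along its height) (area = (24/2)·6.000²·sin(360°/24) = 111.81 mm²); the cube at (-4, 13.5) is present — its section is the full 21×7 rectangle (area 147.00 mm²); Merging all regions: the 2 present regions are separate (no shared area or edge), so areas and boundary lengths simply add and each stays a separate island — area = 258.81 mm². Checking containment: the cross-section at z = 20.16 is a subset of the cross-section at z = 17.92.

entirely on top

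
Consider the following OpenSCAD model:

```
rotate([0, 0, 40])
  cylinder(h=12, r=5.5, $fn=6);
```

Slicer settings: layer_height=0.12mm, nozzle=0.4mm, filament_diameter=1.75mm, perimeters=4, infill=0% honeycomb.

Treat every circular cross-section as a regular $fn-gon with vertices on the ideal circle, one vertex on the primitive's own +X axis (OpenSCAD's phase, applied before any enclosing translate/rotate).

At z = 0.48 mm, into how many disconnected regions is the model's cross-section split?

At z = 0.48 mm: the cylinder: section is a regular 6-gon, circumradius r=5.5; (whole slice rotated 40° about Z — lengths, areas and connectivity unchanged). The result has 1 disconnected region.

1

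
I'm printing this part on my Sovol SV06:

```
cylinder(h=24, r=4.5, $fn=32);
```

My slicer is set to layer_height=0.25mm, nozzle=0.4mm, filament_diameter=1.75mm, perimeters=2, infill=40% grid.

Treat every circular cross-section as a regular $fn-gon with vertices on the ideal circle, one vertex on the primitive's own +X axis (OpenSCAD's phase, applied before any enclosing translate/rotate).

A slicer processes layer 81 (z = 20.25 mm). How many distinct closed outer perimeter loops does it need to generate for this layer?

At z = 20.25 mm: the r=4.5 cylinder gives a regular 32-gon of circumradius 4.5 (constant along its height). The result has 1 disconnected region.

1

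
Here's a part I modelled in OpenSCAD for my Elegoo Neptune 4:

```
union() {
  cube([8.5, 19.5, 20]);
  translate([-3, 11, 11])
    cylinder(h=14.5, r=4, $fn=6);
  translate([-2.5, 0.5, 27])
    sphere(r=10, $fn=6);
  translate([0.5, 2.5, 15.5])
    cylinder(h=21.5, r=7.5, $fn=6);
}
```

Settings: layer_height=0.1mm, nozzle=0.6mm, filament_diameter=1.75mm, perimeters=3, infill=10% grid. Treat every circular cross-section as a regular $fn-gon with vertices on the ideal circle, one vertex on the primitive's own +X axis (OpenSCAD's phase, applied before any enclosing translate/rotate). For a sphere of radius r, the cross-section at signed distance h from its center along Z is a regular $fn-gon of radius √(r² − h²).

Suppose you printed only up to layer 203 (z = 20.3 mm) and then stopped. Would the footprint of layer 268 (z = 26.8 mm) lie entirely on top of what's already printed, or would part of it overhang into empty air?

part overhangs

Compare the two slices. At z = 20.3: the cube does not reach this height (z outside [0, 20]); the cylinder at (-3, 11): section is a regular 6-gon, circumradius r=4 (area = (6/2)·4.000²·sin(360°/6) = 41.57 mm²); the r=10 sphere at (-2.5, 0.5) contributes a regular 6-gon of circumradius √(10²−6.7²) = 7.424 (area = (6/2)·7.424²·sin(360°/6) = 143.18 mm²); the cylinder at (0.5, 2.5): section is a regular 6-gon, circumradius r=7.5 (area = (6/2)·7.500²·sin(360°/6) = 146.14 mm²); Merging all regions: the regions partially overlap — summed areas 330.89 mm² minus the doubly-counted overlap 99.16 mm² gives 231.73 mm² — area = 231.73 mm². At z = 26.8: the cube does not reach this height (z outside [0, 20]); the cylinder at (-3, 11) is absent (z outside [11, 25.5]); the r=10 sphere at (-2.5, 0.5) contributes a regular 6-gon of circumradius √(10²−0.2²) = 9.998 (area = (6/2)·9.998²·sin(360°/6) = 259.70 mm²); the r=7.5 cylinder at (0.5, 2.5) contributes a regular 6-gon of circumradius 7.5 (area = (6/2)·7.500²·sin(360°/6) = 146.14 mm²); Merging all regions: the regions partially overlap — summed areas 405.85 mm² minus the doubly-counted overlap 134.19 mm² gives 271.65 mm² — area = 271.65 mm². Checking containment: at z = 26.8 the cross-section extends beyond the z = 20.3 cross-section by about 73.48 mm².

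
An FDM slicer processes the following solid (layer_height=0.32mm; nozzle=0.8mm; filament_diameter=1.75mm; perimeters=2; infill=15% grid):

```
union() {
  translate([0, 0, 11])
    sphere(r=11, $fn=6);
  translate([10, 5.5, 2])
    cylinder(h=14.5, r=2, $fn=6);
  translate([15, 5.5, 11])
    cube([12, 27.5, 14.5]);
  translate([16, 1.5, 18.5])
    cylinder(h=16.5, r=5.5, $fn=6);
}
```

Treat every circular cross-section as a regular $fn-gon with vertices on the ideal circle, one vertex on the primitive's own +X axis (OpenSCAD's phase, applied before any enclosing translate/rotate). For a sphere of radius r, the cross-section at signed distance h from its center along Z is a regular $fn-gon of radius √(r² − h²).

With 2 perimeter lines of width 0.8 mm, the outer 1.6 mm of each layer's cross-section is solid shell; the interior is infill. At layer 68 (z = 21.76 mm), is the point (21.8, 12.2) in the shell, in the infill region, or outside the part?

infill

At z = 21.76 mm: the sphere: section is a regular 6-gon, circumradius = √(r²−h²) = √(11²−10.76²) = 2.285; the cylinder at (10, 5.5) is not intersected at this z (z outside [2, 16.5]); the cube at (15, 5.5) (footprint 12×27.5) is included at this height; the cylinder at (16, 1.5): section is a regular 6-gon, circumradius r=5.5; Merging all regions: the regions partially overlap (shared area 3.03 mm²), so overlapping operands fuse into one piece — 2 connected regions. Overall, the cross-section has 2 separate islands. The nearest boundary edge runs (27.00, 33.00)→(27.00, 5.50); distance from the point to it = 5.20 mm. (Shell/infill is judged within the island containing the point — the largest one.) The point is inside the cross-section and 5.20 mm from the nearest boundary — more than the 1.6 mm shell width (2 × 0.8), so it's in the infill interior.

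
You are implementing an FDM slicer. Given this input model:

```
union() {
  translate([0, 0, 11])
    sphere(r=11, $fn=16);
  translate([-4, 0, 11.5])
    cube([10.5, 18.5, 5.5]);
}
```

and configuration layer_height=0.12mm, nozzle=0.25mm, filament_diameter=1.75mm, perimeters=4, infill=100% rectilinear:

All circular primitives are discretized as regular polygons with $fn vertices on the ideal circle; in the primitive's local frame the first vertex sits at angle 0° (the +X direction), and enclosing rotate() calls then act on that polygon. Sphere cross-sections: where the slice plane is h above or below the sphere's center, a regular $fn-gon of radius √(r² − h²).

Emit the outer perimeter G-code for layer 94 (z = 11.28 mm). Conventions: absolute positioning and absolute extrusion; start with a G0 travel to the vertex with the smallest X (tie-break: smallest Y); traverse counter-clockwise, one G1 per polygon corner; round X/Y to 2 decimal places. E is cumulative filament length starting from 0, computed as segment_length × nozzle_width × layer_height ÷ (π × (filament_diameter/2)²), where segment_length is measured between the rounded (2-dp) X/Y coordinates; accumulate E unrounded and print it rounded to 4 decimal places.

At z = 11.28 mm: the r=11 sphere slices to a regular 16-gon of circumradius 10.996 (√(r²−h²) with h=0.28 from center); the cube at (-4, 0) is absent (z outside [11.5, 17]); Taking the union: only the r=11 sphere is present, so the union is just that shape — 1 connected region. The outline is a single polygon with 16 vertices. Extrusion per mm of travel: 0.25 × 0.12 / (π × 0.875²) = 0.012473. Accumulating E over each segment gives final E = 0.8565.

G0 X-11.00 Y0.00 Z11.28
G1 X-10.16 Y-4.21 E0.0535
G1 X-7.78 Y-7.78 E0.1071
G1 X-4.21 Y-10.16 E0.1606
G1 X0.00 Y-11.00 E0.2141
G1 X4.21 Y-10.16 E0.2677
G1 X7.78 Y-7.78 E0.3212
G1 X10.16 Y-4.21 E0.3747
G1 X11.00 Y0.00 E0.4282
G1 X10.16 Y4.21 E0.4818
G1 X7.78 Y7.78 E0.5353
G1 X4.21 Y10.16 E0.5888
G1 X0.00 Y11.00 E0.6424
G1 X-4.21 Y10.16 E0.6959
G1 X-7.78 Y7.78 E0.7494
G1 X-10.16 Y4.21 E0.8029
G1 X-11.00 Y0.00 E0.8565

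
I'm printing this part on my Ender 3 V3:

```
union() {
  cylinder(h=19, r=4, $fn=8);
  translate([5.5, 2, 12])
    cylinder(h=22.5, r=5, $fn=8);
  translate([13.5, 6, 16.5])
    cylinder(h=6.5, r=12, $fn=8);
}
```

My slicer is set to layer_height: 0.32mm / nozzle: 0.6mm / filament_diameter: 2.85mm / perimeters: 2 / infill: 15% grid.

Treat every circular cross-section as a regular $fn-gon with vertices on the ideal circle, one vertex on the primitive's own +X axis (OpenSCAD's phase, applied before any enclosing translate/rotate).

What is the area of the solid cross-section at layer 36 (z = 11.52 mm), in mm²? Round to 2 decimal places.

45.25 mm²

At z = 11.52 mm: the r=4 cylinder gives a regular 8-gon of circumradius 4 (constant along its height) (area = (8/2)·4.000²·sin(360°/8) = 45.25 mm²); the cylinder at (5.5, 2) is absent (z outside [12, 34.5]); the cylinder at (13.5, 6) is not intersected at this z (z outside [16.5, 23]); Combining (union): only the r=4 cylinder is present, so the union is just that shape — area = 45.25 mm². Overall, the cross-section is a single solid region. Net area = 45.25 mm².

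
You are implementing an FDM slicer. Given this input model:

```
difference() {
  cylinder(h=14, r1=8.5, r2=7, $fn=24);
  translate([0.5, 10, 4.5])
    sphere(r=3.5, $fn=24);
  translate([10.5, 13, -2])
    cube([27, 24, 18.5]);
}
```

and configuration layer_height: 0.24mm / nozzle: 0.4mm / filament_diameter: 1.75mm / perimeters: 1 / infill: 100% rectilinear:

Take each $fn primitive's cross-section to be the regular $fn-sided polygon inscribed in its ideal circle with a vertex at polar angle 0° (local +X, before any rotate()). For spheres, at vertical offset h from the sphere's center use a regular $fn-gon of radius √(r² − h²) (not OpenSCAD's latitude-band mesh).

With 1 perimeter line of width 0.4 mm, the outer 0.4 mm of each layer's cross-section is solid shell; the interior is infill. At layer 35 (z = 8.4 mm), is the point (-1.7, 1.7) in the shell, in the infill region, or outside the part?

infill

At z = 8.4 mm: the cone contributes a regular 24-gon of circumradius 7.600 (interpolated between r1=8.5 and r2=7 at t=0.600); the sphere at (0.5, 10) does not reach this height (|z−center|=3.900 > r=3.5); the cube at (10.5, 13) (footprint 27×24) is included at this height; Subtracting the remaining from the first: starting from the cone, the 27×24 cube at (10.5, 13) misses the remaining region (no effect) — 1 connected region. Overall, the cross-section is a single solid region. The nearest boundary edge runs (-6.58, 3.80)→(-5.37, 5.37); distance from the point to it = 5.15 mm. The point is inside the cross-section and 5.15 mm from the nearest boundary — more than the 0.4 mm shell width (1 × 0.4), so it's in the infill interior.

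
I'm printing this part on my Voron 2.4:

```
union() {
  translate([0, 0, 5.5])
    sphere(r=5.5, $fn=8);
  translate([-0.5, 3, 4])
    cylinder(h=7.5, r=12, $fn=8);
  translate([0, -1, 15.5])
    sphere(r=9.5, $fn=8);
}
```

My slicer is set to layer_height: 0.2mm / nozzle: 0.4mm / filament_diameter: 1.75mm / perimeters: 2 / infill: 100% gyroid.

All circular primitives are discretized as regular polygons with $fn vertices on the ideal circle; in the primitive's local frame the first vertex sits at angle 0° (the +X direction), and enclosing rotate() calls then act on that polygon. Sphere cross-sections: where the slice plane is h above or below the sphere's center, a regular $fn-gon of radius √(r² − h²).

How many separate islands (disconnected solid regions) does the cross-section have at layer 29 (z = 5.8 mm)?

At z = 5.8 mm: the r=5.5 sphere contributes a regular 8-gon of circumradius √(5.5²−0.3²) = 5.492; the r=12 cylinder at (-0.5, 3) gives a regular 8-gon of circumradius 12 (constant along its height); the sphere at (0, -1) is absent (|z−center|=9.700 > r=9.5); Merging all regions: the r=5.5 sphere lies entirely inside the r=12 cylinder at (-0.5, 3), so the union is just the r=12 cylinder at (-0.5, 3) — 1 connected region. Overall, the cross-section is a single solid region. Island count = 1.

1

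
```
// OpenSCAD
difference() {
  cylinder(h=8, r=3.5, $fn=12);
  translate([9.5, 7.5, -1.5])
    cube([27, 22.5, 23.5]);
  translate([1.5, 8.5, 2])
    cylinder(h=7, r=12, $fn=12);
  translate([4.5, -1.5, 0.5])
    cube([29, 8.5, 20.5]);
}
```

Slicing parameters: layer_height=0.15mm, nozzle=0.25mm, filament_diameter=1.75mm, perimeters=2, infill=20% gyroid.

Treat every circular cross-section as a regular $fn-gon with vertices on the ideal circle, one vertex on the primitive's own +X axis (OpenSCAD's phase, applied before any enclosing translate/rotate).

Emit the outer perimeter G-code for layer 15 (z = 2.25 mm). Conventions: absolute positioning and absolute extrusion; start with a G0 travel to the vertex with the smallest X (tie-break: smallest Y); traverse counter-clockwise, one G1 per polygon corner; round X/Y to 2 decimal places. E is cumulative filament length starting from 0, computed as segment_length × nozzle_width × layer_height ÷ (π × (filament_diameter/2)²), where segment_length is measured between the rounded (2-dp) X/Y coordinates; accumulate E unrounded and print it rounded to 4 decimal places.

G0 X-2.30 Y-2.48 Z2.25
G1 X-1.75 Y-3.03 E0.0121
G1 X0.00 Y-3.50 E0.0404
G1 X0.75 Y-3.30 E0.0525
G1 X-2.30 Y-2.48 E0.1017

At z = 2.25 mm: the r=3.5 cylinder gives a regular 12-gon of circumradius 3.5 (constant along its height); the cube at (9.5, 7.5) (footprint 27×22.5) is included at this height; the cylinder at (1.5, 8.5): section is a regular 12-gon, circumradius r=12; the cube at (4.5, -1.5) is present — its section is the full 29×8.5 rectangle; After the difference (first − rest): starting from the r=3.5 cylinder, the 27×22.5 cube at (9.5, 7.5) misses the remaining region (no effect); the r=12 cylinder at (1.5, 8.5) partially overlaps it — only the 35.79 mm² overlap (of its 432.00 mm²) is removed, clipping the outline; the 29×8.5 cube at (4.5, -1.5) misses the remaining region (no effect) — 1 connected region. The outline is a single polygon with 4 vertices. Extrusion per mm of travel: 0.25 × 0.15 / (π × 0.875²) = 0.015591. Accumulating E over each segment gives final E = 0.1017.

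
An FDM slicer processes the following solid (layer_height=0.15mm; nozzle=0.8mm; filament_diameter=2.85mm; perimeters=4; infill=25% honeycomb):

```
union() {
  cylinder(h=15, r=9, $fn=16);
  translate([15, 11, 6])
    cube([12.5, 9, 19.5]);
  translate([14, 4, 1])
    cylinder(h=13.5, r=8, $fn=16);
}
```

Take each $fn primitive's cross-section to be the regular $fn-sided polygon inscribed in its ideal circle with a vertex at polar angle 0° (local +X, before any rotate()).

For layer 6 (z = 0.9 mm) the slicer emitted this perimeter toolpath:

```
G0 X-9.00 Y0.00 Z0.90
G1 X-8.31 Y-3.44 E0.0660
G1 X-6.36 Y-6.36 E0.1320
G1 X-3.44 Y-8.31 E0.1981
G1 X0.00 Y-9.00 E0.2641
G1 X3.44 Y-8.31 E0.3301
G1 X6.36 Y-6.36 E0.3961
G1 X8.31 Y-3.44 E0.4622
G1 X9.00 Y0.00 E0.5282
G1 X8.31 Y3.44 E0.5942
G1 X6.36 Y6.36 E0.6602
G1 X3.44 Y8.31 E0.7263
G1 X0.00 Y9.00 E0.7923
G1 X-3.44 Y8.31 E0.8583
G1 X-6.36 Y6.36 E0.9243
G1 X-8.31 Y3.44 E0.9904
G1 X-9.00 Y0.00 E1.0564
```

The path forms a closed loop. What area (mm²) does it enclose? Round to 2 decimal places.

Apply the shoelace formula to the sequence of (X, Y) vertices; enclosed area = 247.73 mm².

247.73 mm²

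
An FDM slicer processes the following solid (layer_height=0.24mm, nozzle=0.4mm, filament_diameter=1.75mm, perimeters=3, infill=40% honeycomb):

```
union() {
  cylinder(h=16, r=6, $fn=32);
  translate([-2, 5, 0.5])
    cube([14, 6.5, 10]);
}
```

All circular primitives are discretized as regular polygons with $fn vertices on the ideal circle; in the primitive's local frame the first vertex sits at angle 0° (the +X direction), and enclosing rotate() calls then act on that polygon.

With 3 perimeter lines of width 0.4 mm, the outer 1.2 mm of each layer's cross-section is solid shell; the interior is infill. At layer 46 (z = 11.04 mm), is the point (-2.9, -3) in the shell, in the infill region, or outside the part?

infill

At z = 11.04 mm: the cylinder: section is a regular 32-gon, circumradius r=6; the cube at (-2, 5) does not reach this height (z outside [0.5, 10.5]); Combining (union): only the r=6 cylinder is present, so the union is just that shape — 1 connected region. Overall, the cross-section is a single solid region. The nearest boundary edge runs (-4.24, -4.24)→(-3.33, -4.99); distance from the point to it = 1.81 mm. The point is inside the cross-section and 1.81 mm from the nearest boundary — more than the 1.2 mm shell width (3 × 0.4), so it's in the infill interior.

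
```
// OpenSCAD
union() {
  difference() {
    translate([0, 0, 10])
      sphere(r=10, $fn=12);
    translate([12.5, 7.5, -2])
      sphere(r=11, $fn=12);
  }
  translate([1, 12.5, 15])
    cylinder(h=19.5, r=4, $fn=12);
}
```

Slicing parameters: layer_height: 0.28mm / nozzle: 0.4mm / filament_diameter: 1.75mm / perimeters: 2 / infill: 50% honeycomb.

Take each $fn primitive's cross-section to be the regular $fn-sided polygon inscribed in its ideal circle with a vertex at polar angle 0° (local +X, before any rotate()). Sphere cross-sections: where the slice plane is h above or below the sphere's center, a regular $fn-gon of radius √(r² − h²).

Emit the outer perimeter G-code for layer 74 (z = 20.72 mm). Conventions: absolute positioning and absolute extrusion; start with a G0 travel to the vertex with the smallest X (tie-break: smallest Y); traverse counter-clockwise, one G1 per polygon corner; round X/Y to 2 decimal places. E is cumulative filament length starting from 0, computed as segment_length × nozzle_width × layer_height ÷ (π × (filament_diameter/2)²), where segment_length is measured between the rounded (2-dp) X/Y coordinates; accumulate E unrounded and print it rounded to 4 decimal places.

At z = 20.72 mm: the sphere is absent (|z−center|=10.720 > r=10); the sphere at (12.5, 7.5) is absent (|z−center|=22.720 > r=11); Taking the first minus the rest: the first operand is absent here, so nothing remains; the r=4 cylinder at (1, 12.5) gives a regular 12-gon of circumradius 4 (constant along its height); Combining (union): only the r=4 cylinder at (1, 12.5) is present, so the union is just that shape — 1 connected region. The outline is a single polygon with 12 vertices. Extrusion per mm of travel: 0.4 × 0.28 / (π × 0.875²) = 0.046564. Accumulating E over each segment gives final E = 1.1563.

G0 X-3.00 Y12.50 Z20.72
G1 X-2.46 Y10.50 E0.0965
G1 X-1.00 Y9.04 E0.1926
G1 X1.00 Y8.50 E0.2891
G1 X3.00 Y9.04 E0.3855
G1 X4.46 Y10.50 E0.4817
G1 X5.00 Y12.50 E0.5781
G1 X4.46 Y14.50 E0.6746
G1 X3.00 Y15.96 E0.7707
G1 X1.00 Y16.50 E0.8672
G1 X-1.00 Y15.96 E0.9637
G1 X-2.46 Y14.50 E1.0598
G1 X-3.00 Y12.50 E1.1563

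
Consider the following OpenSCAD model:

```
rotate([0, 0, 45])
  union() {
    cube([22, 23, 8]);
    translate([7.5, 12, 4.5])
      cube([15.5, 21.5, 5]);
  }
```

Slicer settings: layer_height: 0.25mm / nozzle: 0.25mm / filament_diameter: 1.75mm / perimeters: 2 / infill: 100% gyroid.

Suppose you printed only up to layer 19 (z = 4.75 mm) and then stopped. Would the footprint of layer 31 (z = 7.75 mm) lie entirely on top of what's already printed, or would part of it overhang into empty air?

entirely on top

Compare the two slices. At z = 4.75: the 22×23 cube contributes its full rectangle (area 506.00 mm²); the cube at (7.5, 12) is present — its section is the full 15.5×21.5 rectangle (area 333.25 mm²); Taking the union: the regions partially overlap — summed areas 839.25 mm² minus the doubly-counted overlap 159.50 mm² gives 679.75 mm² — area = 679.75 mm²; (whole slice rotated 45° about Z — lengths, areas and connectivity unchanged). At z = 7.75: the cube (footprint 22×23) is included at this height (area 506.00 mm²); the 15.5×21.5 cube at (7.5, 12) contributes its full rectangle (area 333.25 mm²); Combining (union): the regions partially overlap — summed areas 839.25 mm² minus the doubly-counted overlap 159.50 mm² gives 679.75 mm² — area = 679.75 mm²; (rotated 45° about Z; rotation is an isometry so areas/perimeters/island counts are preserved). Checking containment: the cross-section at z = 7.75 is a subset of the cross-section at z = 4.75.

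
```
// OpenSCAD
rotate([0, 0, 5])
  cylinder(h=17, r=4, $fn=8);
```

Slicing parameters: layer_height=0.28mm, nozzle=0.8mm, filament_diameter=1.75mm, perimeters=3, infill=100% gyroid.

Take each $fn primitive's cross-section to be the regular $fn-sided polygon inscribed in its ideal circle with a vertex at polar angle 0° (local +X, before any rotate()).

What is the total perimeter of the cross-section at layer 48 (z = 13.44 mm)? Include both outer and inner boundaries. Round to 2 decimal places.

24.49 mm

At z = 13.44 mm: the cylinder: section is a regular 8-gon, circumradius r=4 (perimeter = 2·8·4.000·sin(180°/8) = 24.49 mm); (rotated 5° about Z; rotation is an isometry so areas/perimeters/island counts are preserved). Overall, the cross-section is a single solid region. Total boundary length (outer) = 24.49 mm.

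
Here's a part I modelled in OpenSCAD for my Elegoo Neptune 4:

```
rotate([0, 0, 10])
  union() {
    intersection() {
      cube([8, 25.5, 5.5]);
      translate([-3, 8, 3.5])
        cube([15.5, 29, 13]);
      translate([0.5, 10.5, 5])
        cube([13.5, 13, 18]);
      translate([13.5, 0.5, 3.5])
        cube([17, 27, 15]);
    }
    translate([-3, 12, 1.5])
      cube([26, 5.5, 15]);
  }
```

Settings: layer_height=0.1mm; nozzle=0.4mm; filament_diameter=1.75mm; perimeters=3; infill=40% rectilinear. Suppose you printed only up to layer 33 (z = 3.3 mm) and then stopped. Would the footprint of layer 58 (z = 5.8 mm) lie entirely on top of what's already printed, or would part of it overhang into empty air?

Compare the two slices. At z = 3.3: the cube (footprint 8×25.5) is included at this height (area 204.00 mm²); the cube at (-3, 8) does not reach this height (z outside [3.5, 16.5]); the cube at (0.5, 10.5) does not reach this height (z outside [5, 23]); the cube at (13.5, 0.5) is not intersected at this z (z outside [3.5, 18.5]); Keeping only the common overlap: at least one operand is absent at this height, so nothing remains; the 26×5.5 cube at (-3, 12) contributes its full rectangle (area 143.00 mm²); Combining (union): only the 26×5.5 cube at (-3, 12) is present, so the union is just that shape — area = 143.00 mm²; (whole slice rotated 10° about Z — lengths, areas and connectivity unchanged). At z = 5.8: the cube is absent (z outside [0, 5.5]); the 15.5×29 cube at (-3, 8) contributes its full rectangle (area 449.50 mm²); the 13.5×13 cube at (0.5, 10.5) contributes its full rectangle (area 175.50 mm²); the 17×27 cube at (13.5, 0.5) contributes its full rectangle (area 459.00 mm²); Keeping only the common overlap: at least one operand is absent at this height, so nothing remains; the cube at (-3, 12) is present — its section is the full 26×5.5 rectangle (area 143.00 mm²); Combining (union): only the 26×5.5 cube at (-3, 12) is present, so the union is just that shape — area = 143.00 mm²; (rotated 10° about Z; rotation is an isometry so areas/perimeters/island counts are preserved). Checking containment: the cross-section at z = 5.8 is a subset of the cross-section at z = 3.3.

entirely on top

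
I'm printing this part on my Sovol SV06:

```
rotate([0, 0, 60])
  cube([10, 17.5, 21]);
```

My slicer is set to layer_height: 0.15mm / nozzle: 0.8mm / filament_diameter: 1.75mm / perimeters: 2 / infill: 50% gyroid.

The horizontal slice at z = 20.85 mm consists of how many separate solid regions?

At z = 20.85 mm: the 10×17.5 cube contributes its full rectangle; (rotated 60° about Z; rotation is an isometry so areas/perimeters/island counts are preserved). The result has 1 disconnected region.

1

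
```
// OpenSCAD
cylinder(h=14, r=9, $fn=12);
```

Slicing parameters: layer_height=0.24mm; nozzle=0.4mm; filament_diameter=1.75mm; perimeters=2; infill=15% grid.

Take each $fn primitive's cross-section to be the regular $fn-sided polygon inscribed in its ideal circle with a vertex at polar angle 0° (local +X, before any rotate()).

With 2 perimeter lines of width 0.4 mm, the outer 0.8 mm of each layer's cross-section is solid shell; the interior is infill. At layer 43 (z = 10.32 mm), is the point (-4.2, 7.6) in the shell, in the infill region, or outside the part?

shell

At z = 10.32 mm: the r=9 cylinder gives a regular 12-gon of circumradius 9 (constant along its height). Overall, the cross-section is a single solid region. The nearest boundary edge runs (0.00, 9.00)→(-4.50, 7.79); distance from the point to it = 0.27 mm. The point is inside the cross-section, 0.27 mm from the nearest boundary — within the 0.8 mm shell band (2 × 0.4).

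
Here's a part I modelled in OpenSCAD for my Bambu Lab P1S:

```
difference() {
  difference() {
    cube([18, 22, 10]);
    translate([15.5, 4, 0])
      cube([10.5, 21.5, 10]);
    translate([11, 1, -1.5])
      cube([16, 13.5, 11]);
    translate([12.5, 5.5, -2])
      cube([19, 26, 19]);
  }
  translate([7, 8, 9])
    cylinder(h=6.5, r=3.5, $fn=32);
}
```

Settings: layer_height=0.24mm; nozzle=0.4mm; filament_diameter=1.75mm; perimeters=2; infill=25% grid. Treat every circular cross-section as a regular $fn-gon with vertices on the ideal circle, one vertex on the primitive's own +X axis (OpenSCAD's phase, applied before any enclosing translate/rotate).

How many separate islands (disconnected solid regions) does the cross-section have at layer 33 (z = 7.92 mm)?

1

At z = 7.92 mm: the cube (footprint 18×22) is included at this height; the cube at (15.5, 4) is present — its section is the full 10.5×21.5 rectangle; the 16×13.5 cube at (11, 1) contributes its full rectangle; the 19×26 cube at (12.5, 5.5) contributes its full rectangle; Taking the first minus the rest: starting from the 18×22 cube, the 10.5×21.5 cube at (15.5, 4) partially overlaps it — only the 45.00 mm² overlap (of its 225.75 mm²) is removed, clipping the outline; the 16×13.5 cube at (11, 1) partially overlaps it — only the 68.25 mm² overlap (of its 216.00 mm²) is removed, clipping the outline; the 19×26 cube at (12.5, 5.5) partially overlaps it — only the 22.50 mm² overlap (of its 494.00 mm²) is removed, clipping the outline — 1 connected region; the cylinder at (7, 8) does not reach this height (z outside [9, 15.5]); Taking the first minus the rest: none of the subtracted shapes is present at this height, so that combined region is unchanged — 1 connected region. Overall, the cross-section is a single solid region. Island count = 1.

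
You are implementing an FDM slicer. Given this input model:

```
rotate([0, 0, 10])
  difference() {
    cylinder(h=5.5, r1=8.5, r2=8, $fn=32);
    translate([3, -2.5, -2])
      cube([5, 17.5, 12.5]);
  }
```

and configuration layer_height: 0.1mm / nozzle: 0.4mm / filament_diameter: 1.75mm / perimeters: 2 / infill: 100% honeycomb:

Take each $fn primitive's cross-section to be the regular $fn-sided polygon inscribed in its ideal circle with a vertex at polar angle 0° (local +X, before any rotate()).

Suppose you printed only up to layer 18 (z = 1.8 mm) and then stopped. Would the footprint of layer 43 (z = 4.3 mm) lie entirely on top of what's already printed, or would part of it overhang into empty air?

Compare the two slices. At z = 1.8: the cone (r1=8.5→r2=8) has section circumradius 8.336 here — a regular 32-gon (area = (32/2)·8.336²·sin(360°/32) = 216.92 mm²); the cube at (3, -2.5) is present — its section is the full 5×17.5 rectangle (area 87.50 mm²); Taking the first minus the rest: starting from the cone (216.92 mm²), the 5×17.5 cube at (3, -2.5) partially overlaps it — only the 41.88 mm² overlap (of its 87.50 mm²) is removed, clipping the outline — area = 175.05 mm²; (whole slice rotated 10° about Z — lengths, areas and connectivity unchanged). At z = 4.3: the cone contributes a regular 32-gon of circumradius 8.109 (interpolated between r1=8.5 and r2=8 at t=0.782) (area = (32/2)·8.109²·sin(360°/32) = 205.26 mm²); the cube at (3, -2.5) (footprint 5×17.5) is included at this height (area 87.50 mm²); After the difference (first − rest): starting from the cone (205.26 mm²), the 5×17.5 cube at (3, -2.5) partially overlaps it — only the 39.89 mm² overlap (of its 87.50 mm²) is removed, clipping the outline — area = 165.36 mm²; (rotated 10° about Z; rotation is an isometry so areas/perimeters/island counts are preserved). Checking containment: the cross-section at z = 4.3 is a subset of the cross-section at z = 1.8.

entirely on top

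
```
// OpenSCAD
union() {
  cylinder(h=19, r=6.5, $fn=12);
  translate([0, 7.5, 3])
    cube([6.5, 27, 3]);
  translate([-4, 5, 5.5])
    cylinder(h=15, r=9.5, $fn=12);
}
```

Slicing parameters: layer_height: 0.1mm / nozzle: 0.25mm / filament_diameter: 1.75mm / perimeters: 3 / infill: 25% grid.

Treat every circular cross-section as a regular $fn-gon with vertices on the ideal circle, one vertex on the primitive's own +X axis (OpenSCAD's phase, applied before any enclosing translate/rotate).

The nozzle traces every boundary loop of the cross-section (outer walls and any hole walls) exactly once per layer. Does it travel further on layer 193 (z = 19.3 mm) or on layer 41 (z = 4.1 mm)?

Layer 193 (z = 19.3): the cylinder is absent (z outside [0, 19]); the cube at (0, 7.5) is absent (z outside [3, 6]); the r=9.5 cylinder at (-4, 5) gives a regular 12-gon of circumradius 9.5 (constant along its height) (perimeter = 2·12·9.500·sin(180°/12) = 59.01 mm); Combining (union): only the r=9.5 cylinder at (-4, 5) is present, so the union is just that shape — boundary = 59.01 mm. So its perimeter = 59.01 mm. Layer 41 (z = 4.1): the cylinder: section is a regular 12-gon, circumradius r=6.5 (perimeter = 2·12·6.500·sin(180°/12) = 40.38 mm); the cube at (0, 7.5) is present — its section is the full 6.5×27 rectangle (perimeter 67.00 mm); the cylinder at (-4, 5) does not reach this height (z outside [5.5, 20.5]); Merging all regions: the 2 present regions are separate (no shared area or edge), so areas and boundary lengths simply add and each stays a separate island — boundary = 107.38 mm. So its perimeter = 107.38 mm. Layer 41 is larger (107.38 vs 59.01 mm).

layer 41 (z = 4.1 mm)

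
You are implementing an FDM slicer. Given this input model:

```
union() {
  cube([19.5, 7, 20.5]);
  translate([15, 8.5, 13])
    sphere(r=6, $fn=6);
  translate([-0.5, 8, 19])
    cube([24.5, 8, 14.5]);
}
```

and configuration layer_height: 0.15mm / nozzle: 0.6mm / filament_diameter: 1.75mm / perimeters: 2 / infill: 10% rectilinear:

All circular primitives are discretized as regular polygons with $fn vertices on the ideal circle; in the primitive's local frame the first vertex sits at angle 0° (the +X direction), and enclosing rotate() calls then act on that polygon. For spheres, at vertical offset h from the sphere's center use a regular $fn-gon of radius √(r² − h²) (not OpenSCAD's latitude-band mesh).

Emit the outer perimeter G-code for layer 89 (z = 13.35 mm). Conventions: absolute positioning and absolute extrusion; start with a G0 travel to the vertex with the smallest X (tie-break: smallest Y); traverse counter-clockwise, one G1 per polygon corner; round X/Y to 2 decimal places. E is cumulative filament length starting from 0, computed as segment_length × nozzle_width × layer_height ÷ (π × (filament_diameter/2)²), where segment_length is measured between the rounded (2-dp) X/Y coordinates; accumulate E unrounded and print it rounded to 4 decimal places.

G0 X0.00 Y0.00 Z13.35
G1 X19.50 Y0.00 E0.7296
G1 X19.50 Y5.92 E0.9512
G1 X20.99 Y8.50 E1.0626
G1 X17.99 Y13.69 E1.2869
G1 X12.01 Y13.69 E1.5107
G1 X9.01 Y8.50 E1.7350
G1 X9.88 Y7.00 E1.7999
G1 X0.00 Y7.00 E2.1696
G1 X0.00 Y0.00 E2.4315

At z = 13.35 mm: the cube (footprint 19.5×7) is included at this height; the r=6 sphere at (15, 8.5) contributes a regular 6-gon of circumradius √(6²−0.35²) = 5.990; the cube at (-0.5, 8) is not intersected at this z (z outside [19, 33.5]); Taking the union: the regions partially overlap (shared area 29.60 mm²), so overlapping operands fuse into one piece — 1 connected region. The outline is a single polygon with 9 vertices. Extrusion per mm of travel: 0.6 × 0.15 / (π × 0.875²) = 0.037418. Accumulating E over each segment gives final E = 2.4315.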